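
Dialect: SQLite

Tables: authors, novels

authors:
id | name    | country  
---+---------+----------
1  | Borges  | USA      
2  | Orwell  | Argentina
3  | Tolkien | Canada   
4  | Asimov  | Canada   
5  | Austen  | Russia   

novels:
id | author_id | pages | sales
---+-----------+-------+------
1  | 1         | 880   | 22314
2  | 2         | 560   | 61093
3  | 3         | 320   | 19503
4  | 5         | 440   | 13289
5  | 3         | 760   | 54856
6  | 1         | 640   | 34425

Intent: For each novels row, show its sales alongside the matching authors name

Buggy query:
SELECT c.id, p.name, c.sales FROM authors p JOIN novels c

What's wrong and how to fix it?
Bug: Missing join condition: each novels row is matched to all authors rows instead of just its own

Fix: Add ON c.author_id = p.id to the JOIN

Corrected query:
SELECT c.id, p.name, c.sales FROM authors p JOIN novels c ON c.author_id = p.id

Result:
id | name    | sales
---+---------+------
1  | Borges  | 22314
2  | Orwell  | 61093
3  | Tolkien | 19503
4  | Austen  | 13289
5  | Tolkien | 54856
6  | Borges  | 34425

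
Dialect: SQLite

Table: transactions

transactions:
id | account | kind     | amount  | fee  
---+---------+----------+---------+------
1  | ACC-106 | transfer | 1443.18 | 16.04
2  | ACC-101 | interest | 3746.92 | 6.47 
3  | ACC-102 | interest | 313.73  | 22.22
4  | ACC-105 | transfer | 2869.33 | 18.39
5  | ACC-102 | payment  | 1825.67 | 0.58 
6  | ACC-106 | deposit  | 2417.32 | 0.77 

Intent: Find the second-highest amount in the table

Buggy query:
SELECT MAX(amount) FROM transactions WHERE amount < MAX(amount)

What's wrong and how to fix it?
Bug: MAX(amount) on the right of the comparison is an aggregate-in-WHERE error

Fix: Compute the overall MAX in a subquery, then take MAX of rows below it

Corrected query:
SELECT MAX(amount) FROM transactions WHERE amount < (SELECT MAX(amount) FROM transactions)

Result:
MAX(amount)
-----------
2869.33    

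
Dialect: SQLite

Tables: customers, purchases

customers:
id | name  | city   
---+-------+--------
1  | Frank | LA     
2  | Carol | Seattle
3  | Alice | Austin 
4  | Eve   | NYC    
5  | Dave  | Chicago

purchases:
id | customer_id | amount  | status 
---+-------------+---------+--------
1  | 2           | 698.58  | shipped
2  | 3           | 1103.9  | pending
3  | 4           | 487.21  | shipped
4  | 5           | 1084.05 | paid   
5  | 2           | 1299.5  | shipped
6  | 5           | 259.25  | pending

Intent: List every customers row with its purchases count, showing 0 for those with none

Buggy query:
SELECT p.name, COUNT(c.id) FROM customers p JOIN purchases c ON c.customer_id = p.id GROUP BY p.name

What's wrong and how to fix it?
Bug: INNER JOIN drops customers rows that have no matching purchases rows

Fix: Switch to LEFT JOIN to retain unmatched parent rows

Corrected query:
SELECT p.name, COUNT(c.id) FROM customers p LEFT JOIN purchases c ON c.customer_id = p.id GROUP BY p.name

Result:
name  | COUNT(c.id)
------+------------
Alice | 1          
Carol | 2          
Dave  | 2          
Eve   | 1          
Frank | 0          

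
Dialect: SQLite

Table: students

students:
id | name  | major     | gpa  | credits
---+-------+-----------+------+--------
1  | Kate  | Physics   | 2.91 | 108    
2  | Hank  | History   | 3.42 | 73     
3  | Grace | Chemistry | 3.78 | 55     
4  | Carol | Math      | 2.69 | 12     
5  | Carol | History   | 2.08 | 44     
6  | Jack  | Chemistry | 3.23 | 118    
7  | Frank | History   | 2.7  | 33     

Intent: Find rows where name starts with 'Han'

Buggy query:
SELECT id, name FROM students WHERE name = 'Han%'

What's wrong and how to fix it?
Bug: '=' compares the literal string including the % character; pattern matching needs LIKE

Fix: Replace '=' with LIKE so 'Han%' is treated as a pattern

Corrected query:
SELECT id, name FROM students WHERE name LIKE 'Han%'

Result:
id | name
---+-----
2  | Hank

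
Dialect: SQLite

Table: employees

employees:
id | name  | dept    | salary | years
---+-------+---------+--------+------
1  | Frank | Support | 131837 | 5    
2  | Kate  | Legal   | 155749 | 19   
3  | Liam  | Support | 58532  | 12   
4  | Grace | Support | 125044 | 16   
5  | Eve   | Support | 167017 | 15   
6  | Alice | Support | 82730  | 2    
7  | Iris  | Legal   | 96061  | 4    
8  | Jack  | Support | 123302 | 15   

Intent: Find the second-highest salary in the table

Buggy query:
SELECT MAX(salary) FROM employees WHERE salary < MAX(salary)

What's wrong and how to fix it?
Bug: The inner MAX is an aggregate inside WHERE, which is not allowed

Fix: Put the inner MAX in a scalar subquery

Corrected query:
SELECT MAX(salary) FROM employees WHERE salary < (SELECT MAX(salary) FROM employees)

Result:
MAX(salary)
-----------
155749     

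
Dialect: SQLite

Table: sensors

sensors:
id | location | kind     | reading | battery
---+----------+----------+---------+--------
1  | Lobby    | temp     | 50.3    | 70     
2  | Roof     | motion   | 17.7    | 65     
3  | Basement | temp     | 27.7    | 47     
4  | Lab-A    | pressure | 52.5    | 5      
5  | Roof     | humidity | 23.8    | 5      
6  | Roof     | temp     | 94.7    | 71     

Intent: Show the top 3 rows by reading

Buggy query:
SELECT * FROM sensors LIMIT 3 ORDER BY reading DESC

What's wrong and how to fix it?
Bug: LIMIT must come after ORDER BY

Fix: Sort with ORDER BY, then apply LIMIT

Corrected query:
SELECT * FROM sensors ORDER BY reading DESC LIMIT 3

Result:
id | location | kind     | reading | battery
---+----------+----------+---------+--------
6  | Roof     | temp     | 94.7    | 71     
4  | Lab-A    | pressure | 52.5    | 5      
1  | Lobby    | temp     | 50.3    | 70     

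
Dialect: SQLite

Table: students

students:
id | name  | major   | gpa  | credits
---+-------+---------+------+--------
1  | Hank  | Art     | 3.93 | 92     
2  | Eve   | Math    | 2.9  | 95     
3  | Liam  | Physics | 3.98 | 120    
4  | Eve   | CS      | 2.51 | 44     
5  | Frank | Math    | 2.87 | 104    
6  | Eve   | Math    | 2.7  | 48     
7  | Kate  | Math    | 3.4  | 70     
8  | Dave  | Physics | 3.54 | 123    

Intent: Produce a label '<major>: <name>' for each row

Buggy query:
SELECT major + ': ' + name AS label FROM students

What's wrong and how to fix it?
Bug: '+' is numeric addition; on text columns SQLite converts them to 0 instead of concatenating

Fix: Replace + with || to concatenate text

Corrected query:
SELECT major || ': ' || name AS label FROM students

Result:
label        
-------------
Art: Hank    
Math: Eve    
Physics: Liam
CS: Eve      
Math: Frank  
Math: Eve    
Math: Kate   
Physics: Dave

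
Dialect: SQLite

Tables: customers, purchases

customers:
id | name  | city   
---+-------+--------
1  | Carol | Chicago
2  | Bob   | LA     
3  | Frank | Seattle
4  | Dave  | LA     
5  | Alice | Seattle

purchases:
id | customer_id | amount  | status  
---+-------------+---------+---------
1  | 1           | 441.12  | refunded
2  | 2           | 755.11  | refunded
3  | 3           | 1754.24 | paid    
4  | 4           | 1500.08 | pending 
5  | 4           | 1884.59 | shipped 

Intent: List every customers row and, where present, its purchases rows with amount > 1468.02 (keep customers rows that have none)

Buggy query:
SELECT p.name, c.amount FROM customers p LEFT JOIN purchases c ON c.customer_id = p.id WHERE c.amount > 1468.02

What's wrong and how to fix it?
Bug: Filtering c.amount in WHERE discards the NULL rows produced by LEFT JOIN, turning it into an inner join

Fix: Put 'c.amount > 1468.02' in the JOIN's ON clause instead of WHERE

Corrected query:
SELECT p.name, c.amount FROM customers p LEFT JOIN purchases c ON c.customer_id = p.id AND c.amount > 1468.02

Result:
name  | amount 
------+--------
Carol | NULL   
Bob   | NULL   
Frank | 1754.24
Dave  | 1500.08
Dave  | 1884.59
Alice | NULL   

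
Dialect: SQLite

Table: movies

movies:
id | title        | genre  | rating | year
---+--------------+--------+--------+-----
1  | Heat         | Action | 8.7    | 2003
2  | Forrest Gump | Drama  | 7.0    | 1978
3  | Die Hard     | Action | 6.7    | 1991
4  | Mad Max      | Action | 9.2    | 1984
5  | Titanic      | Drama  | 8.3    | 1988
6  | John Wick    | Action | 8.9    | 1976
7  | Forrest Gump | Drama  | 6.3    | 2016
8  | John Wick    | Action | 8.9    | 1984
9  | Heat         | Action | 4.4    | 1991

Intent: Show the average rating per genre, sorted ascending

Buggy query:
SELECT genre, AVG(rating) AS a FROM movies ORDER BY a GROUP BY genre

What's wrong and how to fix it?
Bug: ORDER BY appears before GROUP BY; SQL clause order requires GROUP BY first

Fix: Move ORDER BY to the end, after GROUP BY

Corrected query:
SELECT genre, AVG(rating) AS a FROM movies GROUP BY genre ORDER BY a

Result:
genre  | a  
-------+----
Drama  | 7.2
Action | 7.8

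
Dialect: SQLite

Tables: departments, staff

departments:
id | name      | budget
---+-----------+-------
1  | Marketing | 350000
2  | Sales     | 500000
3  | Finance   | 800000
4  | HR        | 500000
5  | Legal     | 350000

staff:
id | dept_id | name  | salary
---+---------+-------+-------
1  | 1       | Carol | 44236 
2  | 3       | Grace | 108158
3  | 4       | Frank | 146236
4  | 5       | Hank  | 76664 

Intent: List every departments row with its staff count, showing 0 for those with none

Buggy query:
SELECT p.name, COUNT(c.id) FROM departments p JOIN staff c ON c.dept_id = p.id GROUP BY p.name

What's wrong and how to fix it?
Bug: INNER JOIN drops departments rows that have no matching staff rows

Fix: Switch to LEFT JOIN to retain unmatched parent rows

Corrected query:
SELECT p.name, COUNT(c.id) FROM departments p LEFT JOIN staff c ON c.dept_id = p.id GROUP BY p.name

Result:
name      | COUNT(c.id)
----------+------------
Finance   | 1          
HR        | 1          
Legal     | 1          
Marketing | 1          
Sales     | 0          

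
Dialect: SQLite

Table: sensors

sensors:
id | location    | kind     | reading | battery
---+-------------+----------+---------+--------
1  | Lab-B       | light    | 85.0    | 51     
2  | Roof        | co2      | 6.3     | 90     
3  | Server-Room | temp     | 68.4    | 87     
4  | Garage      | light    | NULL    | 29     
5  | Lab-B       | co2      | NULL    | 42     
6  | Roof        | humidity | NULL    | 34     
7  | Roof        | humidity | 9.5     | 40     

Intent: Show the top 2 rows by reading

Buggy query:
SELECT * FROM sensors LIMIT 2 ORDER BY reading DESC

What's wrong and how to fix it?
Bug: ORDER BY cannot follow LIMIT; LIMIT is the final clause

Fix: Sort with ORDER BY, then apply LIMIT

Corrected query:
SELECT * FROM sensors ORDER BY reading DESC LIMIT 2

Result:
id | location    | kind  | reading | battery
---+-------------+-------+---------+--------
1  | Lab-B       | light | 85      | 51     
3  | Server-Room | temp  | 68.4    | 87     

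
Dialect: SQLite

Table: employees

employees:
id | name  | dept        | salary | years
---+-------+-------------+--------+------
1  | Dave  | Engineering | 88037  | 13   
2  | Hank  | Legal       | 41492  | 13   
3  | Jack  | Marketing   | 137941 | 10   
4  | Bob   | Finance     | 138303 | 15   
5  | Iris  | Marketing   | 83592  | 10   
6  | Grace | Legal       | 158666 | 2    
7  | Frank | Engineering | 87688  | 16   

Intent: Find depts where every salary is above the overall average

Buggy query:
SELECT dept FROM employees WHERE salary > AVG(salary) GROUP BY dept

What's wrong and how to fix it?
Bug: AVG() is an aggregate; it can't sit directly in WHERE

Fix: Use a subquery for AVG and a HAVING MIN(...) filter so the condition holds for every row in the group

Corrected query:
SELECT dept FROM employees GROUP BY dept HAVING MIN(salary) > (SELECT AVG(salary) FROM employees)

Result:
dept   
-------
Finance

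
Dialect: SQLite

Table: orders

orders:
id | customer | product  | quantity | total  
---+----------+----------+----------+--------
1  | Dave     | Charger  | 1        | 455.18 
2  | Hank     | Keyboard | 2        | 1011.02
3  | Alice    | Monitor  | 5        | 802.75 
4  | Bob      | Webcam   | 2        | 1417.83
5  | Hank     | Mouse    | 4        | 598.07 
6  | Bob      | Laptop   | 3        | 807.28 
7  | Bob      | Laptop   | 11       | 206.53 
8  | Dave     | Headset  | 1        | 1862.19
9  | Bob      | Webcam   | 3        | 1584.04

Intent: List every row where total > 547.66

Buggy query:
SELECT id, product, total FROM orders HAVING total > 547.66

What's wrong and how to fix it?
Bug: HAVING filters the output of aggregation, but this query has no GROUP BY and no aggregate functions, so SQLite rejects it (HAVING clause on a non-aggregate query); the condition here is per row

Fix: Replace HAVING with WHERE since the condition applies to individual rows

Corrected query:
SELECT id, product, total FROM orders WHERE total > 547.66

Result:
id | product  | total  
---+----------+--------
2  | Keyboard | 1011.02
3  | Monitor  | 802.75 
4  | Webcam   | 1417.83
5  | Mouse    | 598.07 
6  | Laptop   | 807.28 
8  | Headset  | 1862.19
9  | Webcam   | 1584.04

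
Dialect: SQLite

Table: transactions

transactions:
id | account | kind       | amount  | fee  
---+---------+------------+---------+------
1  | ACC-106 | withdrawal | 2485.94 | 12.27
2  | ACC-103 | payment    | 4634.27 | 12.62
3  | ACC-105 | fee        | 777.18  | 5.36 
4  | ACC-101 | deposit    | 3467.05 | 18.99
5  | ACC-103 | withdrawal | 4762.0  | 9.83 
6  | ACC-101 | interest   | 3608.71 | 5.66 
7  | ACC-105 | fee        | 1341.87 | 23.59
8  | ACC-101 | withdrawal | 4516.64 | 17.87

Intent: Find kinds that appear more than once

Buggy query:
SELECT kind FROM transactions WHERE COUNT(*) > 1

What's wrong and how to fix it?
Bug: COUNT(*) is an aggregate and cannot be used in WHERE

Fix: Group first, then use HAVING for the count condition

Corrected query:
SELECT kind FROM transactions GROUP BY kind HAVING COUNT(*) > 1

Result:
kind      
----------
fee       
withdrawal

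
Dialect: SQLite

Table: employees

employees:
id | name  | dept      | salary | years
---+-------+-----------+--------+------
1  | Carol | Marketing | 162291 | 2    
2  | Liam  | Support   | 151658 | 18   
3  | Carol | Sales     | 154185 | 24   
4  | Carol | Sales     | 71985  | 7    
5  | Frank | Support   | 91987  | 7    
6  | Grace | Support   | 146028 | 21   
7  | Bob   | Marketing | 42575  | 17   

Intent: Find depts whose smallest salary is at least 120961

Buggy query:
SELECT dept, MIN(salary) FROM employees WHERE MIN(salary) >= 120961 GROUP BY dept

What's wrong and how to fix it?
Bug: Aggregates like MIN are computed per group after WHERE runs

Fix: Replace WHERE with HAVING after the GROUP BY

Corrected query:
SELECT dept, MIN(salary) FROM employees GROUP BY dept HAVING MIN(salary) >= 120961

Result:
(no rows)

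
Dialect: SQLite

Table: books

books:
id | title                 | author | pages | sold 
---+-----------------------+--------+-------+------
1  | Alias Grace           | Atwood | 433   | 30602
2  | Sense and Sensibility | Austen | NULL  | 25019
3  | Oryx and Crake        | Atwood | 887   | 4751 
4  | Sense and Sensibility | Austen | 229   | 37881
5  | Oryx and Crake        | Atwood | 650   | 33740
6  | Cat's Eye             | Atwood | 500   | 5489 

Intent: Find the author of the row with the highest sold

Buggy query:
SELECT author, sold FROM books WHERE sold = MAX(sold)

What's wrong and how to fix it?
Bug: MAX(sold) is an aggregate and cannot be used directly in WHERE

Fix: Wrap MAX in a scalar subquery so WHERE compares against a single value

Corrected query:
SELECT author, sold FROM books WHERE sold = (SELECT MAX(sold) FROM books)

Result:
author | sold 
-------+------
Austen | 37881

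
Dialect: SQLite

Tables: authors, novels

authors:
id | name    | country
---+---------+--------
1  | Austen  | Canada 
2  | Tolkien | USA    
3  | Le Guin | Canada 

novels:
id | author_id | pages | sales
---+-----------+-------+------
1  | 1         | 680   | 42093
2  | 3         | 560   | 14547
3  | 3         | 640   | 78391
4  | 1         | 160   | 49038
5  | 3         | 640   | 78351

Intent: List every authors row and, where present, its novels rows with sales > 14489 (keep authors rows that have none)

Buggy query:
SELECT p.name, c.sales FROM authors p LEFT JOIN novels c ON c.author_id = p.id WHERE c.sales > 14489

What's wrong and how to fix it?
Bug: Filtering c.sales in WHERE discards the NULL rows produced by LEFT JOIN, turning it into an inner join

Fix: Put 'c.sales > 14489' in the JOIN's ON clause instead of WHERE

Corrected query:
SELECT p.name, c.sales FROM authors p LEFT JOIN novels c ON c.author_id = p.id AND c.sales > 14489

Result:
name    | sales
--------+------
Austen  | 42093
Austen  | 49038
Tolkien | NULL 
Le Guin | 14547
Le Guin | 78351
Le Guin | 78391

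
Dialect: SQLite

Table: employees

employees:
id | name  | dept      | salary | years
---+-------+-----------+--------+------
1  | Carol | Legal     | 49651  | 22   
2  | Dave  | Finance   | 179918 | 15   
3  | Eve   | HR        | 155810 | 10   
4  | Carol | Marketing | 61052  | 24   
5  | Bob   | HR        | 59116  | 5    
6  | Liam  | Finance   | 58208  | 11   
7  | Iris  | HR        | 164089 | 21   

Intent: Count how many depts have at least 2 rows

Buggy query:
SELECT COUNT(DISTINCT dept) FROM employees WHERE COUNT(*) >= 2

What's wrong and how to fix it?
Bug: COUNT(*) cannot appear in WHERE; the per-group count doesn't exist yet

Fix: Use a subquery that GROUPs and filters with HAVING, then count its rows

Corrected query:
SELECT COUNT(*) FROM (SELECT dept FROM employees GROUP BY dept HAVING COUNT(*) >= 2)

Result:
COUNT(*)
--------
2       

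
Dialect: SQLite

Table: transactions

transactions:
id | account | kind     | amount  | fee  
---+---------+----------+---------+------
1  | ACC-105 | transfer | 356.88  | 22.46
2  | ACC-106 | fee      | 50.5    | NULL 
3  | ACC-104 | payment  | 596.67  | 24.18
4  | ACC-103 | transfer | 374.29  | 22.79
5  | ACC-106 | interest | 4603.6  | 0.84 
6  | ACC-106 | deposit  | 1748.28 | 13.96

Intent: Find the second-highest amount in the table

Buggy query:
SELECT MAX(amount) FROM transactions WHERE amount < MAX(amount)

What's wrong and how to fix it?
Bug: MAX(amount) on the right of the comparison is an aggregate-in-WHERE error

Fix: Compute the overall MAX in a subquery, then take MAX of rows below it

Corrected query:
SELECT MAX(amount) FROM transactions WHERE amount < (SELECT MAX(amount) FROM transactions)

Result:
MAX(amount)
-----------
1748.28    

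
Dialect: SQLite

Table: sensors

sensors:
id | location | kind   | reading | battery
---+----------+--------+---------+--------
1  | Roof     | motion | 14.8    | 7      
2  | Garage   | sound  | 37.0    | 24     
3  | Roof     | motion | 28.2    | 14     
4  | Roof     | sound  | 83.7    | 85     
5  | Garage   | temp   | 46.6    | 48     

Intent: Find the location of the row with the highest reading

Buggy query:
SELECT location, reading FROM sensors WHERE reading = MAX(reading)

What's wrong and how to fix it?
Bug: MAX(reading) is an aggregate and cannot be used directly in WHERE

Fix: Wrap MAX in a scalar subquery so WHERE compares against a single value

Corrected query:
SELECT location, reading FROM sensors WHERE reading = (SELECT MAX(reading) FROM sensors)

Result:
location | reading
---------+--------
Roof     | 83.7   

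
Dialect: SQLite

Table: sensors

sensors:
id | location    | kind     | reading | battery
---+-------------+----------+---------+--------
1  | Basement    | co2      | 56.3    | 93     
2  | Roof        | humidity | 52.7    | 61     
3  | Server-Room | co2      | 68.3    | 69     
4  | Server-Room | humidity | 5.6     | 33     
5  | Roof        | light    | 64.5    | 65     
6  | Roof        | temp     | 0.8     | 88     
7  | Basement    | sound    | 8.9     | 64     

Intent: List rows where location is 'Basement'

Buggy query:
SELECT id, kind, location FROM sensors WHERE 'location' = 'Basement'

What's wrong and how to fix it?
Bug: 'location' in single quotes is a string literal, not the column; the comparison is literal-vs-literal and never true

Fix: Reference the column as location without single quotes

Corrected query:
SELECT id, kind, location FROM sensors WHERE location = 'Basement'

Result:
id | kind  | location
---+-------+---------
1  | co2   | Basement
7  | sound | Basement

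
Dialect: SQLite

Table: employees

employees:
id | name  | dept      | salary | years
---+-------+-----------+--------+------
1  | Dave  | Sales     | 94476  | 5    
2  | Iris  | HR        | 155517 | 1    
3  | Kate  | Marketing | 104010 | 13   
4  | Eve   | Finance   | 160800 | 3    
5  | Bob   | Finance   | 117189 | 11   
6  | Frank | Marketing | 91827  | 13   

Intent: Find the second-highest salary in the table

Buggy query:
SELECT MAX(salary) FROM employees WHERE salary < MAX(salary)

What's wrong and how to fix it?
Bug: MAX(salary) on the right of the comparison is an aggregate-in-WHERE error

Fix: Put the inner MAX in a scalar subquery

Corrected query:
SELECT MAX(salary) FROM employees WHERE salary < (SELECT MAX(salary) FROM employees)

Result:
MAX(salary)
-----------
155517     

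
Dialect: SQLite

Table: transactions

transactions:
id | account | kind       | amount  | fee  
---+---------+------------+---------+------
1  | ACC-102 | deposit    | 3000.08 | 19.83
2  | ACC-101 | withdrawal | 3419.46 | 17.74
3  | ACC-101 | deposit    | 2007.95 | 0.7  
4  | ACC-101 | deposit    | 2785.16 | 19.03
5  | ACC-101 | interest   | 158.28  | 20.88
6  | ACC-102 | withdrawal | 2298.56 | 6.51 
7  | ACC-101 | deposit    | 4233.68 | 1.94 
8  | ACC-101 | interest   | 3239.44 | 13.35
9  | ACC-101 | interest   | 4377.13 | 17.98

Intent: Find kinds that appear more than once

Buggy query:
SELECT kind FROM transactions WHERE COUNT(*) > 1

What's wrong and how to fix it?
Bug: COUNT(*) is an aggregate and cannot be used in WHERE

Fix: GROUP BY kind, then filter groups with HAVING COUNT(*) > 1

Corrected query:
SELECT kind FROM transactions GROUP BY kind HAVING COUNT(*) > 1

Result:
kind      
----------
deposit   
interest  
withdrawal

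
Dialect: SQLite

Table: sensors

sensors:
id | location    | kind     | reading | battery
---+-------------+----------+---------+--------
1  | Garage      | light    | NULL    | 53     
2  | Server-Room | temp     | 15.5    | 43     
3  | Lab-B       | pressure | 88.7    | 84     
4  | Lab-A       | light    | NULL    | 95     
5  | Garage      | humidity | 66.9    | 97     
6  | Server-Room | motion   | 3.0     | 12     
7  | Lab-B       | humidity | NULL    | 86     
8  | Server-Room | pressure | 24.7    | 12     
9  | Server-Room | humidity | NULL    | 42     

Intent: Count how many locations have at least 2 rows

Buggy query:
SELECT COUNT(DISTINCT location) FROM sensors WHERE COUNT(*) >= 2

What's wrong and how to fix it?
Bug: WHERE filters individual rows, not groups, so a group-level COUNT is invalid there

Fix: Use a subquery that GROUPs and filters with HAVING, then count its rows

Corrected query:
SELECT COUNT(*) FROM (SELECT location FROM sensors GROUP BY location HAVING COUNT(*) >= 2)

Result:
COUNT(*)
--------
3       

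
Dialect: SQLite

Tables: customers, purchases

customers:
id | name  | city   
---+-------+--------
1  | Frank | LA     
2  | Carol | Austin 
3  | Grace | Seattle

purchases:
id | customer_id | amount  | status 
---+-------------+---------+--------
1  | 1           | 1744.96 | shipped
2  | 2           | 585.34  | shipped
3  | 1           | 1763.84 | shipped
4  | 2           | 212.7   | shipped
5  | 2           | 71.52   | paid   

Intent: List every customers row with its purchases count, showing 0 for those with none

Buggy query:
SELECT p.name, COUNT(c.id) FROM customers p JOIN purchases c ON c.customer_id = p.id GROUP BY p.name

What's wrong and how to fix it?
Bug: INNER JOIN drops customers rows that have no matching purchases rows

Fix: Switch to LEFT JOIN to retain unmatched parent rows

Corrected query:
SELECT p.name, COUNT(c.id) FROM customers p LEFT JOIN purchases c ON c.customer_id = p.id GROUP BY p.name

Result:
name  | COUNT(c.id)
------+------------
Carol | 3          
Frank | 2          
Grace | 0          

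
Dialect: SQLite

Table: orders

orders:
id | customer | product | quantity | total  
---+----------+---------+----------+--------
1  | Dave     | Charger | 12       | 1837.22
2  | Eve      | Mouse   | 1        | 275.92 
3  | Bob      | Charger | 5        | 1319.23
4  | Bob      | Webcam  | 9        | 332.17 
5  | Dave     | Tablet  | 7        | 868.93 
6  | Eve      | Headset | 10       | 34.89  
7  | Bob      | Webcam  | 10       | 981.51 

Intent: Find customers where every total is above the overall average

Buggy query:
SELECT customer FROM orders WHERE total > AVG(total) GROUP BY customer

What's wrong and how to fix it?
Bug: AVG() is an aggregate; it can't sit directly in WHERE

Fix: Compute the overall average in a scalar subquery and compare each group's MIN against it in HAVING

Corrected query:
SELECT customer FROM orders GROUP BY customer HAVING MIN(total) > (SELECT AVG(total) FROM orders)

Result:
customer
--------
Dave    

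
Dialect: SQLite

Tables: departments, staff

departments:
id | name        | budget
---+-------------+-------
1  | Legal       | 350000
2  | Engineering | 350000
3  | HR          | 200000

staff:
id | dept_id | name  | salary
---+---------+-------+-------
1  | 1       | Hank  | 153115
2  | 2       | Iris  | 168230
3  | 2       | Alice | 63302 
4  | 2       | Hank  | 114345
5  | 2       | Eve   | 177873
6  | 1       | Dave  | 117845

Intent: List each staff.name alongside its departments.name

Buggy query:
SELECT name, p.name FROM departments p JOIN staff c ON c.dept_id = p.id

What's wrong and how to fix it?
Bug: 'name' exists in both joined tables, so the database can't tell which one is meant

Fix: Prefix ambiguous columns with the table alias

Corrected query:
SELECT c.name, p.name FROM departments p JOIN staff c ON c.dept_id = p.id

Result:
name  | name       
------+------------
Hank  | Legal      
Iris  | Engineering
Alice | Engineering
Hank  | Engineering
Eve   | Engineering
Dave  | Legal      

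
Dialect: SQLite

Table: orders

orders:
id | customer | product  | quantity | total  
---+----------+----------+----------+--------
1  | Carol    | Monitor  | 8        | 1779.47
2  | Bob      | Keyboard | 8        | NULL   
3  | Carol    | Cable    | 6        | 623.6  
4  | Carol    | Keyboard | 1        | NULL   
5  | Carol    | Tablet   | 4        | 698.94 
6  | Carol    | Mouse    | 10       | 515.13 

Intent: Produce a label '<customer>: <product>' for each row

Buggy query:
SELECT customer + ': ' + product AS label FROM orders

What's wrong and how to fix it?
Bug: '+' is numeric addition; on text columns SQLite converts them to 0 instead of concatenating

Fix: Replace + with || to concatenate text

Corrected query:
SELECT customer || ': ' || product AS label FROM orders

Result:
label          
---------------
Carol: Monitor 
Bob: Keyboard  
Carol: Cable   
Carol: Keyboard
Carol: Tablet  
Carol: Mouse   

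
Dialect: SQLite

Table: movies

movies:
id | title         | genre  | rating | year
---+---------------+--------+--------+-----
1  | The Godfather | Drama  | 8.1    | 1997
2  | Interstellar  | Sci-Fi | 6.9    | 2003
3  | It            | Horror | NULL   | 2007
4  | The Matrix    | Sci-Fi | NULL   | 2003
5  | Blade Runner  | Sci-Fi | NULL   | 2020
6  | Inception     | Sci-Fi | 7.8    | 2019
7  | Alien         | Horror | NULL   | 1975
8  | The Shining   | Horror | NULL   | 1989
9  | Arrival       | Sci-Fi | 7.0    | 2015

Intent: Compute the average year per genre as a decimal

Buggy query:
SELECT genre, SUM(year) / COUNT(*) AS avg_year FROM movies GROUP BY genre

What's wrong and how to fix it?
Bug: Both operands are integers, so '/' performs integer division and truncates

Fix: Multiply by 1.0 (or CAST to REAL) to force floating-point division

Corrected query:
SELECT genre, SUM(year) * 1.0 / COUNT(*) AS avg_year FROM movies GROUP BY genre

Result:
genre  | avg_year   
-------+------------
Drama  | 1997       
Horror | 1990.333333
Sci-Fi | 2012       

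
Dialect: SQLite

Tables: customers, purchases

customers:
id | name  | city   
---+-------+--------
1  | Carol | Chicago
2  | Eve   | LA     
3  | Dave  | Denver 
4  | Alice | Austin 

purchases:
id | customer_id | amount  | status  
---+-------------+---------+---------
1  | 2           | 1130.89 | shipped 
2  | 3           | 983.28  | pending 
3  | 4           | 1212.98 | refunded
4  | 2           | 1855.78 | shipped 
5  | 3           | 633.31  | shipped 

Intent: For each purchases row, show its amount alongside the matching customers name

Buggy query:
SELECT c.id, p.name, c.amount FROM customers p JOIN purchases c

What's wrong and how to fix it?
Bug: JOIN with no ON clause produces a cartesian product; every purchases row pairs with every customers row

Fix: Specify the join condition linking the foreign key to the parent id

Corrected query:
SELECT c.id, p.name, c.amount FROM customers p JOIN purchases c ON c.customer_id = p.id

Result:
id | name  | amount 
---+-------+--------
1  | Eve   | 1130.89
2  | Dave  | 983.28 
3  | Alice | 1212.98
4  | Eve   | 1855.78
5  | Dave  | 633.31 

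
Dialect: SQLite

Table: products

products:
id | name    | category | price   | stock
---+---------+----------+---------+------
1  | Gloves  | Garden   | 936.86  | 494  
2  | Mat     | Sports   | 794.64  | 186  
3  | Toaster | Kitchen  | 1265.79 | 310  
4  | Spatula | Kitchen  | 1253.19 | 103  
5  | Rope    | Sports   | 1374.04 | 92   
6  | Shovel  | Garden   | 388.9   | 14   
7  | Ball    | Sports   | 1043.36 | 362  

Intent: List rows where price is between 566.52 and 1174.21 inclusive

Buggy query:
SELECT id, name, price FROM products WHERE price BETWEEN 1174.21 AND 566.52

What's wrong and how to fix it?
Bug: BETWEEN expects the lower bound first; with 1174.21 AND 566.52 the range is empty

Fix: Write BETWEEN 566.52 AND 1174.21

Corrected query:
SELECT id, name, price FROM products WHERE price BETWEEN 566.52 AND 1174.21

Result:
id | name   | price  
---+--------+--------
1  | Gloves | 936.86 
2  | Mat    | 794.64 
7  | Ball   | 1043.36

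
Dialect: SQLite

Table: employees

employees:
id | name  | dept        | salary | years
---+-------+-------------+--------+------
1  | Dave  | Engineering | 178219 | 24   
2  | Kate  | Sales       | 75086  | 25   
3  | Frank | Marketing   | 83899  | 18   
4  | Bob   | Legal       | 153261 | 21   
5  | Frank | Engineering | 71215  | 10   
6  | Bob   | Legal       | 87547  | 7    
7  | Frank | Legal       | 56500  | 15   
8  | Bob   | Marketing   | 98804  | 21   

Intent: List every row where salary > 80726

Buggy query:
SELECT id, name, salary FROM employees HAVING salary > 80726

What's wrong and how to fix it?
Bug: This is a non-aggregate query (no GROUP BY, no aggregates), so in SQLite the HAVING clause is invalid here; a row-level condition belongs in WHERE

Fix: Replace HAVING with WHERE since the condition applies to individual rows

Corrected query:
SELECT id, name, salary FROM employees WHERE salary > 80726

Result:
id | name  | salary
---+-------+-------
1  | Dave  | 178219
3  | Frank | 83899 
4  | Bob   | 153261
6  | Bob   | 87547 
8  | Bob   | 98804 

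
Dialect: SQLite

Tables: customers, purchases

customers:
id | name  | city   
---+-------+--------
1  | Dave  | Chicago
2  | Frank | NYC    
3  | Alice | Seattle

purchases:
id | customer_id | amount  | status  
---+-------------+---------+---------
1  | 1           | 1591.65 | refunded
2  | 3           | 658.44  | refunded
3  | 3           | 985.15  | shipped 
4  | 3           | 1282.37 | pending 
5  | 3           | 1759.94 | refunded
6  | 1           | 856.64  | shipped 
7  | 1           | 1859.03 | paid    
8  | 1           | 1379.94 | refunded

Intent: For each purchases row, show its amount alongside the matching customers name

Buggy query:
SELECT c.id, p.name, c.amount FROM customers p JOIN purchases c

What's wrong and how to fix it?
Bug: JOIN with no ON clause produces a cartesian product; every purchases row pairs with every customers row

Fix: Add ON c.customer_id = p.id to the JOIN

Corrected query:
SELECT c.id, p.name, c.amount FROM customers p JOIN purchases c ON c.customer_id = p.id

Result:
id | name  | amount 
---+-------+--------
1  | Dave  | 1591.65
2  | Alice | 658.44 
3  | Alice | 985.15 
4  | Alice | 1282.37
5  | Alice | 1759.94
6  | Dave  | 856.64 
7  | Dave  | 1859.03
8  | Dave  | 1379.94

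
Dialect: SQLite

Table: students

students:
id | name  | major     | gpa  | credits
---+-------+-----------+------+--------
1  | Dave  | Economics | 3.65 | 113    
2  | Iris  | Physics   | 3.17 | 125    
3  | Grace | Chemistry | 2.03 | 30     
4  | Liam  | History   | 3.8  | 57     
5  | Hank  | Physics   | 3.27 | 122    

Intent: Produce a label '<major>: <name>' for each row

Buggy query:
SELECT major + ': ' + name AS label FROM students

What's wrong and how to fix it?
Bug: SQLite uses || for string concatenation; + coerces text to numbers (yielding 0)

Fix: Use the || operator for string concatenation

Corrected query:
SELECT major || ': ' || name AS label FROM students

Result:
label           
----------------
Economics: Dave 
Physics: Iris   
Chemistry: Grace
History: Liam   
Physics: Hank   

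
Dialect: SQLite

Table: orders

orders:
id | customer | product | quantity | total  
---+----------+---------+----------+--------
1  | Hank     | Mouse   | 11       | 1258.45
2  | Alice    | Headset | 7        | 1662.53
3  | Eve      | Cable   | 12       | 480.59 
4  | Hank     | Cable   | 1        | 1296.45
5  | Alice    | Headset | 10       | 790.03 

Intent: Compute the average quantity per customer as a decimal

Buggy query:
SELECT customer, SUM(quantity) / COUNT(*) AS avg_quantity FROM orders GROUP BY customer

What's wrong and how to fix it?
Bug: SUM(quantity) and COUNT(*) are both integers; the division truncates the fractional part

Fix: Multiply by 1.0 (or CAST to REAL) to force floating-point division

Corrected query:
SELECT customer, SUM(quantity) * 1.0 / COUNT(*) AS avg_quantity FROM orders GROUP BY customer

Result:
customer | avg_quantity
---------+-------------
Alice    | 8.5         
Eve      | 12          
Hank     | 6           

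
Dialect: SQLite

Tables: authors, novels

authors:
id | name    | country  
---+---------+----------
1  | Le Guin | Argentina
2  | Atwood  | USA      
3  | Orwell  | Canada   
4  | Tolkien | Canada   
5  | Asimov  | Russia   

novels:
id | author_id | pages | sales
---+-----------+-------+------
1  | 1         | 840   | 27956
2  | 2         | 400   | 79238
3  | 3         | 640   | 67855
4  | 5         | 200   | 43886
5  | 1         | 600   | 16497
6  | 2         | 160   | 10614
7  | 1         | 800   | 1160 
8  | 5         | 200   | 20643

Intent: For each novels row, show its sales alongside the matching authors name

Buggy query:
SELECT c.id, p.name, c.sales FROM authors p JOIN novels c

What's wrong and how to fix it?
Bug: Missing join condition: each novels row is matched to all authors rows instead of just its own

Fix: Add ON c.author_id = p.id to the JOIN

Corrected query:
SELECT c.id, p.name, c.sales FROM authors p JOIN novels c ON c.author_id = p.id

Result:
id | name    | sales
---+---------+------
1  | Le Guin | 27956
2  | Atwood  | 79238
3  | Orwell  | 67855
4  | Asimov  | 43886
5  | Le Guin | 16497
6  | Atwood  | 10614
7  | Le Guin | 1160 
8  | Asimov  | 20643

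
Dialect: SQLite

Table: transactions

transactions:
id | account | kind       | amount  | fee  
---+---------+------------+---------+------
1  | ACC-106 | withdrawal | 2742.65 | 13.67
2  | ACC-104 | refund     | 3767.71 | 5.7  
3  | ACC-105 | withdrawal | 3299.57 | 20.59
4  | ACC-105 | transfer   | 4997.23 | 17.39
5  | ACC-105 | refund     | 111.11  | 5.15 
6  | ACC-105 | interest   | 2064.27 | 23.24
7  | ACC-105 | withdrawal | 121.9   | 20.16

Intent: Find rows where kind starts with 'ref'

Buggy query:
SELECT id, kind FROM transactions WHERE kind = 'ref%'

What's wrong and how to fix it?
Bug: Wildcards only work with LIKE; '=' treats '%' as a literal character

Fix: Use LIKE for wildcard pattern matching

Corrected query:
SELECT id, kind FROM transactions WHERE kind LIKE 'ref%'

Result:
id | kind  
---+-------
2  | refund
5  | refund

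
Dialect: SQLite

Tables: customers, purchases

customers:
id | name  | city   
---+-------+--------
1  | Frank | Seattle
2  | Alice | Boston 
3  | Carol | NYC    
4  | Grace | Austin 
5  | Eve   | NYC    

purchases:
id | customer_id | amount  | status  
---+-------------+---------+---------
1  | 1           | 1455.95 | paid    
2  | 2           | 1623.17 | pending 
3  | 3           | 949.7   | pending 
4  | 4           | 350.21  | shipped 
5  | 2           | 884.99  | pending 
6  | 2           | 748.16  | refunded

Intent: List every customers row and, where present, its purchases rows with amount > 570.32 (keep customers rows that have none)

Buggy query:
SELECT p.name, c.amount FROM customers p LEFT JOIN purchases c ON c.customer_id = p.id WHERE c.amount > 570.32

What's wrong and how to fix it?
Bug: A WHERE condition on the right-hand table after LEFT JOIN drops unmatched parents

Fix: Move the right-table condition into the ON clause so unmatched parents are kept

Corrected query:
SELECT p.name, c.amount FROM customers p LEFT JOIN purchases c ON c.customer_id = p.id AND c.amount > 570.32

Result:
name  | amount 
------+--------
Frank | 1455.95
Alice | 748.16 
Alice | 884.99 
Alice | 1623.17
Carol | 949.7  
Grace | NULL   
Eve   | NULL   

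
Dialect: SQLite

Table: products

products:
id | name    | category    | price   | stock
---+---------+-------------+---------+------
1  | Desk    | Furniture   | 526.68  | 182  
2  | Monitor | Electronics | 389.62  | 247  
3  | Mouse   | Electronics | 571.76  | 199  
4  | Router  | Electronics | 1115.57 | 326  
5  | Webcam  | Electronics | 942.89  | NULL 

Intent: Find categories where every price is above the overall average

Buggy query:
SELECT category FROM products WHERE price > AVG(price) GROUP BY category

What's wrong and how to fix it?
Bug: AVG() is an aggregate; it can't sit directly in WHERE

Fix: Compute the overall average in a scalar subquery and compare each group's MIN against it in HAVING

Corrected query:
SELECT category FROM products GROUP BY category HAVING MIN(price) > (SELECT AVG(price) FROM products)

Result:
(no rows)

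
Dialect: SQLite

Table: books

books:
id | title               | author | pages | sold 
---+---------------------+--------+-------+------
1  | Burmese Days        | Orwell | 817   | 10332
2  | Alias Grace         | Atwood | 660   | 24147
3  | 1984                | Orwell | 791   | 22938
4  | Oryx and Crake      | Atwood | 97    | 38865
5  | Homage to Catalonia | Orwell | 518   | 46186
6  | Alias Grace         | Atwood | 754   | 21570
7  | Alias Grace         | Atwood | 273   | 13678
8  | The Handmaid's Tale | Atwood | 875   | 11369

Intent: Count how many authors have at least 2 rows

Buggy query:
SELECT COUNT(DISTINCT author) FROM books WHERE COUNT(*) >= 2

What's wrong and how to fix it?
Bug: COUNT(*) cannot appear in WHERE; the per-group count doesn't exist yet

Fix: Use a subquery that GROUPs and filters with HAVING, then count its rows

Corrected query:
SELECT COUNT(*) FROM (SELECT author FROM books GROUP BY author HAVING COUNT(*) >= 2)

Result:
COUNT(*)
--------
2       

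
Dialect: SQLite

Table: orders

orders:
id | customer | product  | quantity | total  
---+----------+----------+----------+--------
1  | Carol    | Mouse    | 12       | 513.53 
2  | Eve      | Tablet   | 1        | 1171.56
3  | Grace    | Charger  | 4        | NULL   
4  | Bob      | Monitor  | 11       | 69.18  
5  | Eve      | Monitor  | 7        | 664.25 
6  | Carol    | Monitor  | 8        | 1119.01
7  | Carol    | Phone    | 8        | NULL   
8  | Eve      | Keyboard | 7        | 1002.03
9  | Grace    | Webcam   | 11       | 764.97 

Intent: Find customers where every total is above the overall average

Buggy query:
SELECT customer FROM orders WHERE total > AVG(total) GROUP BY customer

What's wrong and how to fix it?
Bug: AVG() is an aggregate; it can't sit directly in WHERE

Fix: Use a subquery for AVG and a HAVING MIN(...) filter so the condition holds for every row in the group

Corrected query:
SELECT customer FROM orders GROUP BY customer HAVING MIN(total) > (SELECT AVG(total) FROM orders)

Result:
customer
--------
Grace   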